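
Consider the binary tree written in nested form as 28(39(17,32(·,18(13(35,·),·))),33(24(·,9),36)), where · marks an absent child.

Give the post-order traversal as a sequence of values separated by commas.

Post-order visits the left subtree, then the right subtree, then the node.
At 28: go left to 39.
  At 39: go left to 17.
    17 is a leaf — visit 17.
  At 39: go right to 32.
    At 32: no left child.
    At 32: go right to 18.
      At 18: go left to 13.
        At 13: go left to 35.
          35 is a leaf — visit 35.
        At 13: no right child.
        Visit 13.
      At 18: no right child.
      Visit 18.
    Visit 32.
  Visit 39.
At 28: go right to 33.
  At 33: go left to 24.
    At 24: no left child.
    At 24: go right to 9.
      9 is a leaf — visit 9.
    Visit 24.
  At 33: go right to 36.
    36 is a leaf — visit 36.
  Visit 33.
Visit 28.

17, 35, 13, 18, 32, 39, 9, 24, 36, 33, 28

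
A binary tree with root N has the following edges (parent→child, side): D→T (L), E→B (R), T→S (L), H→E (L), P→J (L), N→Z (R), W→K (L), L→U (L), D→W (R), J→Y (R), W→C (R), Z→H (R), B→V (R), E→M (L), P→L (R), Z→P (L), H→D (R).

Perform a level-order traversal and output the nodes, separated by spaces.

Level-order visits nodes level by level from the root, left to right within each level.
Level 0: N
Level 1: Z
Level 2: P, H
Level 3: J, L, E, D
Level 4: Y, U, M, B, T, W
Level 5: V, S, K, C

N Z P H J L E D Y U M B T W V S K C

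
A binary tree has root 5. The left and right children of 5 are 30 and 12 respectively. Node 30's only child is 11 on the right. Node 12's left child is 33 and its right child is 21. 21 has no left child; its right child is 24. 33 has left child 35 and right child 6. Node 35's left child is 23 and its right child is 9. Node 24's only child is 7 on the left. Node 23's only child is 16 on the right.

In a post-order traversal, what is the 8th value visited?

33

Post-order visits the left subtree, then the right subtree, then the node.
At 5: go left to 30.
  At 30: no left child.
  At 30: go right to 11.
    11 is a leaf — visit 11.
  Visit 30.
At 5: go right to 12.
  At 12: go left to 33.
    At 33: go left to 35.
      At 35: go left to 23.
        At 23: no left child.
        At 23: go right to 16.
          16 is a leaf — visit 16.
        Visit 23.
      At 35: go right to 9.
        9 is a leaf — visit 9.
      Visit 35.
    At 33: go right to 6.
      6 is a leaf — visit 6.
    Visit 33.
  At 12: go right to 21.
    At 21: no left child.
    At 21: go right to 24.
      At 24: go left to 7.
        7 is a leaf — visit 7.
      At 24: no right child.
      Visit 24.
    Visit 21.
  Visit 12.
Visit 5.
Full post-order sequence: 11, 30, 16, 23, 9, 35, 6, 33, 7, 24, 21, 12, 5.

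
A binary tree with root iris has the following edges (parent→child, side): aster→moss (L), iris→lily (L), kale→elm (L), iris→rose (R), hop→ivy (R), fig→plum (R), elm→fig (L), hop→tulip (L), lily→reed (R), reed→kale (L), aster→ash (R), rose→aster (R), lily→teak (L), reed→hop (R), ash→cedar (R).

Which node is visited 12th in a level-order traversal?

Level-order visits nodes level by level from the root, left to right within each level.
Level 0: iris
Level 1: lily, rose
Level 2: teak, reed, aster
Level 3: kale, hop, moss, ash
Level 4: elm, tulip, ivy, cedar
Level 5: fig
Level 6: plum
Full level-order sequence: iris, lily, rose, teak, reed, aster, kale, hop, moss, ash, elm, tulip, ivy, cedar, fig, plum.

tulip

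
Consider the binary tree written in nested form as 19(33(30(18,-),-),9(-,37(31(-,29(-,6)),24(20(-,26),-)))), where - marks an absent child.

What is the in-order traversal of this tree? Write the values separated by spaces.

In-order visits the left subtree, then the node, then the right subtree.
At 19: go left to 33.
  At 33: go left to 30.
    At 30: go left to 18.
      18 is a leaf — visit 18.
    Visit 30.
    At 30: no right child.
  Visit 33.
  At 33: no right child.
Visit 19.
At 19: go right to 9.
  At 9: no left child.
  Visit 9.
  At 9: go right to 37.
    At 37: go left to 31.
      At 31: no left child.
      Visit 31.
      At 31: go right to 29.
        At 29: no left child.
        Visit 29.
        At 29: go right to 6.
          6 is a leaf — visit 6.
    Visit 37.
    At 37: go right to 24.
      At 24: go left to 20.
        At 20: no left child.
        Visit 20.
        At 20: go right to 26.
          26 is a leaf — visit 26.
      Visit 24.
      At 24: no right child.

18 30 33 19 9 31 29 6 37 20 26 24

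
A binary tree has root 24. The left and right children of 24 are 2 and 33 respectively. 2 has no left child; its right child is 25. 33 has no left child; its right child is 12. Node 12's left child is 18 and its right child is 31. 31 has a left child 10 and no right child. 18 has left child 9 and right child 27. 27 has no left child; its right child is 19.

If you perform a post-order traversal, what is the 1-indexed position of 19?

4

Post-order visits the left subtree, then the right subtree, then the node.
At 24: go left to 2.
  At 2: no left child.
  At 2: go right to 25.
    25 is a leaf — visit 25.
  Visit 2.
At 24: go right to 33.
  At 33: no left child.
  At 33: go right to 12.
    At 12: go left to 18.
      At 18: go left to 9.
        9 is a leaf — visit 9.
      At 18: go right to 27.
        At 27: no left child.
        At 27: go right to 19.
          19 is a leaf — visit 19.
        Visit 27.
      Visit 18.
    At 12: go right to 31.
      At 31: go left to 10.
        10 is a leaf — visit 10.
      At 31: no right child.
      Visit 31.
    Visit 12.
  Visit 33.
Visit 24.
Full post-order sequence: 25, 2, 9, 19, 27, 18, 10, 31, 12, 33, 24.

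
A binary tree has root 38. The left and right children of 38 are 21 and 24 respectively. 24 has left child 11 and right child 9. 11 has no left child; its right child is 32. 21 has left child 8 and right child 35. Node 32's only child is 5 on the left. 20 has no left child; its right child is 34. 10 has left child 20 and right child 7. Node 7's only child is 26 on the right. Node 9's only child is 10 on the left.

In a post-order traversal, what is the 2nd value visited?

35

Post-order visits the left subtree, then the right subtree, then the node.
At 38: go left to 21.
  At 21: go left to 8.
    8 is a leaf — visit 8.
  At 21: go right to 35.
    35 is a leaf — visit 35.
  Visit 21.
At 38: go right to 24.
  At 24: go left to 11.
    At 11: no left child.
    At 11: go right to 32.
      At 32: go left to 5.
        5 is a leaf — visit 5.
      At 32: no right child.
      Visit 32.
    Visit 11.
  At 24: go right to 9.
    At 9: go left to 10.
      At 10: go left to 20.
        At 20: no left child.
        At 20: go right to 34.
          34 is a leaf — visit 34.
        Visit 20.
      At 10: go right to 7.
        At 7: no left child.
        At 7: go right to 26.
          26 is a leaf — visit 26.
        Visit 7.
      Visit 10.
    At 9: no right child.
    Visit 9.
  Visit 24.
Visit 38.
Full post-order sequence: 8, 35, 21, 5, 32, 11, 34, 20, 26, 7, 10, 9, 24, 38.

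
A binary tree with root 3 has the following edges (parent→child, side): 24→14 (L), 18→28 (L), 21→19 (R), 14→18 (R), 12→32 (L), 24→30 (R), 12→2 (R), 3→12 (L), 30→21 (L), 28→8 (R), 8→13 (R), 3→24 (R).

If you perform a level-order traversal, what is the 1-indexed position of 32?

Level-order visits nodes level by level from the root, left to right within each level.
Level 0: 3
Level 1: 12, 24
Level 2: 32, 2, 14, 30
Level 3: 18, 21
Level 4: 28, 19
Level 5: 8
Level 6: 13
Full level-order sequence: 3, 12, 24, 32, 2, 14, 30, 18, 21, 28, 19, 8, 13.

4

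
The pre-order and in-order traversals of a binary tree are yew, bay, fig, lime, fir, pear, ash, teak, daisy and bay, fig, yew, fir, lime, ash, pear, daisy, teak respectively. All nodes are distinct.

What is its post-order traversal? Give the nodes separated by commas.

fig, bay, fir, ash, daisy, teak, pear, lime, yew

The first element of pre-order is the root; it splits in-order into left and right subtrees.
Root yew: left subtree has 2 nodes {bay, fig}, right has 6 {fir, lime, ash, pear, daisy, teak}.
  Root bay: left subtree has 0 nodes { }, right has 1 {fig}.
  Root lime: left subtree has 1 node {fir}, right has 4 {ash, pear, daisy, teak}.
    Root pear: left subtree has 1 node {ash}, right has 2 {daisy, teak}.
      Root teak: left subtree has 1 node {daisy}, right has 0 { }.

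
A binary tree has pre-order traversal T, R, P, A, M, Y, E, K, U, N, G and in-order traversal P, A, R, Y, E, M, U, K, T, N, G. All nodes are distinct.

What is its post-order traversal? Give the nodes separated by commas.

The first element of pre-order is the root; it splits in-order into left and right subtrees.
Root T: left subtree has 8 nodes {P, A, R, Y, E, M, U, K}, right has 2 {N, G}.
  Root R: left subtree has 2 nodes {P, A}, right has 5 {Y, E, M, U, K}.
    Root P: left subtree has 0 nodes { }, right has 1 {A}.
    Root M: left subtree has 2 nodes {Y, E}, right has 2 {U, K}.
      Root Y: left subtree has 0 nodes { }, right has 1 {E}.
      Root K: left subtree has 1 node {U}, right has 0 { }.
  Root N: left subtree has 0 nodes { }, right has 1 {G}.

A, P, E, Y, U, K, M, R, G, N, T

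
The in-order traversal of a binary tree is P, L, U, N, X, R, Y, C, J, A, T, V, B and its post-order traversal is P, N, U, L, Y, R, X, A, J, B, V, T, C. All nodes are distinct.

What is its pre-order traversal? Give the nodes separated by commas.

The last element of post-order is the root; it splits in-order into left and right subtrees.
Root C: left subtree has 7 nodes {P, L, U, N, X, R, Y}, right has 5 {J, A, T, V, B}.
  Root X: left subtree has 4 nodes {P, L, U, N}, right has 2 {R, Y}.
    Root L: left subtree has 1 node {P}, right has 2 {U, N}.
      Root U: left subtree has 0 nodes { }, right has 1 {N}.
    Root R: left subtree has 0 nodes { }, right has 1 {Y}.
  Root T: left subtree has 2 nodes {J, A}, right has 2 {V, B}.
    Root J: left subtree has 0 nodes { }, right has 1 {A}.
    Root V: left subtree has 0 nodes { }, right has 1 {B}.

C, X, L, P, U, N, R, Y, T, J, A, V, B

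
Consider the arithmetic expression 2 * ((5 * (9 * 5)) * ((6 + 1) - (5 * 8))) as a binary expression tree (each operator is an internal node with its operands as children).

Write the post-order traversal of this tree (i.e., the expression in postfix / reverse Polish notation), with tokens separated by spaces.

Post-order on an expression tree gives postfix notation: for each operator, emit left operand, right operand, then the operator.

2 5 9 5 * * 6 1 + 5 8 * - * *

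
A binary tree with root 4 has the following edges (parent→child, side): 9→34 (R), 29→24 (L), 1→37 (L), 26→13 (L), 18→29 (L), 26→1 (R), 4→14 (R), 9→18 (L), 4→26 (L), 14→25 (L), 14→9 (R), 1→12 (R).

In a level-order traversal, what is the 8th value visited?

37

Level-order visits nodes level by level from the root, left to right within each level.
Level 0: 4
Level 1: 26, 14
Level 2: 13, 1, 25, 9
Level 3: 37, 12, 18, 34
Level 4: 29
Level 5: 24
Full level-order sequence: 4, 26, 14, 13, 1, 25, 9, 37, 12, 18, 34, 29, 24.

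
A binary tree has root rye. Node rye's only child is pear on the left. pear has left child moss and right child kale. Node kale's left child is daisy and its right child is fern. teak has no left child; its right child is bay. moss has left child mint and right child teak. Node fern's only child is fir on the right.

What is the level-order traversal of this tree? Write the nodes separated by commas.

Level-order visits nodes level by level from the root, left to right within each level.
Level 0: rye
Level 1: pear
Level 2: moss, kale
Level 3: mint, teak, daisy, fern
Level 4: bay, fir

rye, pear, moss, kale, mint, teak, daisy, fern, bay, fir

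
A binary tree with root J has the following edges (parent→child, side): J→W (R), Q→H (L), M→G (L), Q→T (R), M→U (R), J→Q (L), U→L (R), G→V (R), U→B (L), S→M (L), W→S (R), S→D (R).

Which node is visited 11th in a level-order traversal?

V

Level-order visits nodes level by level from the root, left to right within each level.
Level 0: J
Level 1: Q, W
Level 2: H, T, S
Level 3: M, D
Level 4: G, U
Level 5: V, B, L
Full level-order sequence: J, Q, W, H, T, S, M, D, G, U, V, B, L.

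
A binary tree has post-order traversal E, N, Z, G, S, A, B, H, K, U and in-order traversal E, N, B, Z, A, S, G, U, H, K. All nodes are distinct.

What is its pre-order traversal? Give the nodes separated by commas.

U, B, N, E, A, Z, S, G, K, H

The last element of post-order is the root; it splits in-order into left and right subtrees.
Root U: left subtree has 7 nodes {E, N, B, Z, A, S, G}, right has 2 {H, K}.
  Root B: left subtree has 2 nodes {E, N}, right has 4 {Z, A, S, G}.
    Root N: left subtree has 1 node {E}, right has 0 { }.
    Root A: left subtree has 1 node {Z}, right has 2 {S, G}.
      Root S: left subtree has 0 nodes { }, right has 1 {G}.
  Root K: left subtree has 1 node {H}, right has 0 { }.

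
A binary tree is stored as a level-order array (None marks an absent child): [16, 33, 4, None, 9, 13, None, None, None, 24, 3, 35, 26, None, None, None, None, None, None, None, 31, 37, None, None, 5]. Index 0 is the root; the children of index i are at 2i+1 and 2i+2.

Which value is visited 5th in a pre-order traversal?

31

Pre-order visits the node, then its left subtree, then its right subtree.
Visit 16.
At 16: go left to 33.
  Visit 33.
  At 33: no left child.
  At 33: go right to 9.
    Visit 9.
    At 9: go left to 24.
      Visit 24.
      At 24: no left child.
      At 24: go right to 31.
        31 is a leaf — visit 31.
    At 9: go right to 3.
      Visit 3.
      At 3: go left to 37.
        37 is a leaf — visit 37.
      At 3: no right child.
At 16: go right to 4.
  Visit 4.
  At 4: go left to 13.
    Visit 13.
    At 13: go left to 35.
      Visit 35.
      At 35: no left child.
      At 35: go right to 5.
        5 is a leaf — visit 5.
    At 13: go right to 26.
      26 is a leaf — visit 26.
  At 4: no right child.
Full pre-order sequence: 16, 33, 9, 24, 31, 3, 37, 4, 13, 35, 5, 26.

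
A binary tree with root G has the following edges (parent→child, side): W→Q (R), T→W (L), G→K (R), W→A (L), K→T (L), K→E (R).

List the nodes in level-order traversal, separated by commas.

Level-order visits nodes level by level from the root, left to right within each level.
Level 0: G
Level 1: K
Level 2: T, E
Level 3: W
Level 4: A, Q

G, K, T, E, W, A, Q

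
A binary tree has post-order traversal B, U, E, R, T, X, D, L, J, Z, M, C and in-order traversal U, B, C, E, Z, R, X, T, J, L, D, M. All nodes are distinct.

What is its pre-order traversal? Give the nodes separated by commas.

C, U, B, M, Z, E, J, X, R, T, L, D

The last element of post-order is the root; it splits in-order into left and right subtrees.
Root C: left subtree has 2 nodes {U, B}, right has 9 {E, Z, R, X, T, J, L, D, M}.
  Root U: left subtree has 0 nodes { }, right has 1 {B}.
  Root M: left subtree has 8 nodes {E, Z, R, X, T, J, L, D}, right has 0 { }.
    Root Z: left subtree has 1 node {E}, right has 6 {R, X, T, J, L, D}.
      Root J: left subtree has 3 nodes {R, X, T}, right has 2 {L, D}.
        Root X: left subtree has 1 node {R}, right has 1 {T}.
        Root L: left subtree has 0 nodes { }, right has 1 {D}.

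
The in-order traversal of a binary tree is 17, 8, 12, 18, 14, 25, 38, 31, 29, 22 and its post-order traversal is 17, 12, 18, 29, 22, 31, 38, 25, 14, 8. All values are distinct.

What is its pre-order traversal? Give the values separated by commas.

The last element of post-order is the root; it splits in-order into left and right subtrees.
Root 8: left subtree has 1 node {17}, right has 8 {12, 18, 14, 25, 38, 31, 29, 22}.
  Root 14: left subtree has 2 nodes {12, 18}, right has 5 {25, 38, 31, 29, 22}.
    Root 18: left subtree has 1 node {12}, right has 0 { }.
    Root 25: left subtree has 0 nodes { }, right has 4 {38, 31, 29, 22}.
      Root 38: left subtree has 0 nodes { }, right has 3 {31, 29, 22}.
        Root 31: left subtree has 0 nodes { }, right has 2 {29, 22}.
          Root 22: left subtree has 1 node {29}, right has 0 { }.

8, 17, 14, 18, 12, 25, 38, 31, 22, 29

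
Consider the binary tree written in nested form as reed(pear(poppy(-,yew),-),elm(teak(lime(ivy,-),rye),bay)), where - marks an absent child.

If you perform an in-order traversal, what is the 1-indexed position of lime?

6

In-order visits the left subtree, then the node, then the right subtree.
At reed: go left to pear.
  At pear: go left to poppy.
    At poppy: no left child.
    Visit poppy.
    At poppy: go right to yew.
      yew is a leaf — visit yew.
  Visit pear.
  At pear: no right child.
Visit reed.
At reed: go right to elm.
  At elm: go left to teak.
    At teak: go left to lime.
      At lime: go left to ivy.
        ivy is a leaf — visit ivy.
      Visit lime.
      At lime: no right child.
    Visit teak.
    At teak: go right to rye.
      rye is a leaf — visit rye.
  Visit elm.
  At elm: go right to bay.
    bay is a leaf — visit bay.
Full in-order sequence: poppy, yew, pear, reed, ivy, lime, teak, rye, elm, bay.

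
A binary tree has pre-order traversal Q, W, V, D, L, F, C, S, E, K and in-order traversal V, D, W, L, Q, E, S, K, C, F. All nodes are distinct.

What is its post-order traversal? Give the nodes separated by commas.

The first element of pre-order is the root; it splits in-order into left and right subtrees.
Root Q: left subtree has 4 nodes {V, D, W, L}, right has 5 {E, S, K, C, F}.
  Root W: left subtree has 2 nodes {V, D}, right has 1 {L}.
    Root V: left subtree has 0 nodes { }, right has 1 {D}.
  Root F: left subtree has 4 nodes {E, S, K, C}, right has 0 { }.
    Root C: left subtree has 3 nodes {E, S, K}, right has 0 { }.
      Root S: left subtree has 1 node {E}, right has 1 {K}.

D, V, L, W, E, K, S, C, F, Q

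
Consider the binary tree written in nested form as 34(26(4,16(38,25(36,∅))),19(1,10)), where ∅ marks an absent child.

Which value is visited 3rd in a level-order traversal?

Level-order visits nodes level by level from the root, left to right within each level.
Level 0: 34
Level 1: 26, 19
Level 2: 4, 16, 1, 10
Level 3: 38, 25
Level 4: 36
Full level-order sequence: 34, 26, 19, 4, 16, 1, 10, 38, 25, 36.

19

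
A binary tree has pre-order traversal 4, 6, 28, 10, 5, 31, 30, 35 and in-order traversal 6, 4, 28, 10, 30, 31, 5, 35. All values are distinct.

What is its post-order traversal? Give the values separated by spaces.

6 30 31 35 5 10 28 4

The first element of pre-order is the root; it splits in-order into left and right subtrees.
Root 4: left subtree has 1 node {6}, right has 6 {28, 10, 30, 31, 5, 35}.
  Root 28: left subtree has 0 nodes { }, right has 5 {10, 30, 31, 5, 35}.
    Root 10: left subtree has 0 nodes { }, right has 4 {30, 31, 5, 35}.
      Root 5: left subtree has 2 nodes {30, 31}, right has 1 {35}.
        Root 31: left subtree has 1 node {30}, right has 0 { }.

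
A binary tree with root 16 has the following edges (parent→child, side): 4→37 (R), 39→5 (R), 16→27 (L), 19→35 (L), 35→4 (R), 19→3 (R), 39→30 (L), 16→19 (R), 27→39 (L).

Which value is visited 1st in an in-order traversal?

In-order visits the left subtree, then the node, then the right subtree.
At 16: go left to 27.
  At 27: go left to 39.
    At 39: go left to 30.
      30 is a leaf — visit 30.
    Visit 39.
    At 39: go right to 5.
      5 is a leaf — visit 5.
  Visit 27.
  At 27: no right child.
Visit 16.
At 16: go right to 19.
  At 19: go left to 35.
    At 35: no left child.
    Visit 35.
    At 35: go right to 4.
      At 4: no left child.
      Visit 4.
      At 4: go right to 37.
        37 is a leaf — visit 37.
  Visit 19.
  At 19: go right to 3.
    3 is a leaf — visit 3.
Full in-order sequence: 30, 39, 5, 27, 16, 35, 4, 37, 19, 3.

30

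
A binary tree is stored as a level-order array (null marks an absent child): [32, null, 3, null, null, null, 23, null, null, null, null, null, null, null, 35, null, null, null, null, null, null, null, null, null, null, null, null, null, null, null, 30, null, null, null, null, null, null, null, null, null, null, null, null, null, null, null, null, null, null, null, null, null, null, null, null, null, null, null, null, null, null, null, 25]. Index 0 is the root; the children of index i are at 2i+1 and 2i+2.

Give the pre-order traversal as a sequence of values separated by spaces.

Pre-order visits the node, then its left subtree, then its right subtree.
Visit 32.
At 32: no left child.
At 32: go right to 3.
  Visit 3.
  At 3: no left child.
  At 3: go right to 23.
    Visit 23.
    At 23: no left child.
    At 23: go right to 35.
      Visit 35.
      At 35: no left child.
      At 35: go right to 30.
        Visit 30.
        At 30: no left child.
        At 30: go right to 25.
          25 is a leaf — visit 25.

32 3 23 35 30 25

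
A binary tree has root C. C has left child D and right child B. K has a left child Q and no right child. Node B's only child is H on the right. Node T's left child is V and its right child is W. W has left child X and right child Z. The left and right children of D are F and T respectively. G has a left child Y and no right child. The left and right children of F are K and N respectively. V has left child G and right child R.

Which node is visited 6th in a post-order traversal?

Post-order visits the left subtree, then the right subtree, then the node.
At C: go left to D.
  At D: go left to F.
    At F: go left to K.
      At K: go left to Q.
        Q is a leaf — visit Q.
      At K: no right child.
      Visit K.
    At F: go right to N.
      N is a leaf — visit N.
    Visit F.
  At D: go right to T.
    At T: go left to V.
      At V: go left to G.
        At G: go left to Y.
          Y is a leaf — visit Y.
        At G: no right child.
        Visit G.
      At V: go right to R.
        R is a leaf — visit R.
      Visit V.
    At T: go right to W.
      At W: go left to X.
        X is a leaf — visit X.
      At W: go right to Z.
        Z is a leaf — visit Z.
      Visit W.
    Visit T.
  Visit D.
At C: go right to B.
  At B: no left child.
  At B: go right to H.
    H is a leaf — visit H.
  Visit B.
Visit C.
Full post-order sequence: Q, K, N, F, Y, G, R, V, X, Z, W, T, D, H, B, C.

G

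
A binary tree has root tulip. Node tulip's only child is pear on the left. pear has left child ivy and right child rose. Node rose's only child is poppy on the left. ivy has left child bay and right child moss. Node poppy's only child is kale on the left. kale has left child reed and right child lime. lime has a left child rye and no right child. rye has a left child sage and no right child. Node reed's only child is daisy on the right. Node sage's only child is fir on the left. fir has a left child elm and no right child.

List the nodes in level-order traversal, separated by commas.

Level-order visits nodes level by level from the root, left to right within each level.
Level 0: tulip
Level 1: pear
Level 2: ivy, rose
Level 3: bay, moss, poppy
Level 4: kale
Level 5: reed, lime
Level 6: daisy, rye
Level 7: sage
Level 8: fir
Level 9: elm

tulip, pear, ivy, rose, bay, moss, poppy, kale, reed, lime, daisy, rye, sage, fir, elm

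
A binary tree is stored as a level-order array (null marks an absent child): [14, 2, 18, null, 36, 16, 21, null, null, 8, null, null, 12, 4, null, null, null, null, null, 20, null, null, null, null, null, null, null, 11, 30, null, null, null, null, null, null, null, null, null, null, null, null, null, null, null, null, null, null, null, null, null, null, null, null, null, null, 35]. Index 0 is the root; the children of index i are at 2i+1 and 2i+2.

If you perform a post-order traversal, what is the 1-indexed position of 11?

Post-order visits the left subtree, then the right subtree, then the node.
At 14: go left to 2.
  At 2: no left child.
  At 2: go right to 36.
    At 36: go left to 8.
      At 8: go left to 20.
        20 is a leaf — visit 20.
      At 8: no right child.
      Visit 8.
    At 36: no right child.
    Visit 36.
  Visit 2.
At 14: go right to 18.
  At 18: go left to 16.
    At 16: no left child.
    At 16: go right to 12.
      12 is a leaf — visit 12.
    Visit 16.
  At 18: go right to 21.
    At 21: go left to 4.
      At 4: go left to 11.
        At 11: go left to 35.
          35 is a leaf — visit 35.
        At 11: no right child.
        Visit 11.
      At 4: go right to 30.
        30 is a leaf — visit 30.
      Visit 4.
    At 21: no right child.
    Visit 21.
  Visit 18.
Visit 14.
Full post-order sequence: 20, 8, 36, 2, 12, 16, 35, 11, 30, 4, 21, 18, 14.

8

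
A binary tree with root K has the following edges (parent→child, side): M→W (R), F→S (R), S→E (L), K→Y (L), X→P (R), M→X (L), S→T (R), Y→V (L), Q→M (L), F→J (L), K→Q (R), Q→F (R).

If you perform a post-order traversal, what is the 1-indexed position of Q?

12

Post-order visits the left subtree, then the right subtree, then the node.
At K: go left to Y.
  At Y: go left to V.
    V is a leaf — visit V.
  At Y: no right child.
  Visit Y.
At K: go right to Q.
  At Q: go left to M.
    At M: go left to X.
      At X: no left child.
      At X: go right to P.
        P is a leaf — visit P.
      Visit X.
    At M: go right to W.
      W is a leaf — visit W.
    Visit M.
  At Q: go right to F.
    At F: go left to J.
      J is a leaf — visit J.
    At F: go right to S.
      At S: go left to E.
        E is a leaf — visit E.
      At S: go right to T.
        T is a leaf — visit T.
      Visit S.
    Visit F.
  Visit Q.
Visit K.
Full post-order sequence: V, Y, P, X, W, M, J, E, T, S, F, Q, K.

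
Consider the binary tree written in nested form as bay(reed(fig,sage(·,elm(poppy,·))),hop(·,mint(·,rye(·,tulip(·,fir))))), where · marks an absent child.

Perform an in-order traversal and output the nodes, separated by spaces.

fig reed sage poppy elm bay hop mint rye tulip fir

In-order visits the left subtree, then the node, then the right subtree.
At bay: go left to reed.
  At reed: go left to fig.
    fig is a leaf — visit fig.
  Visit reed.
  At reed: go right to sage.
    At sage: no left child.
    Visit sage.
    At sage: go right to elm.
      At elm: go left to poppy.
        poppy is a leaf — visit poppy.
      Visit elm.
      At elm: no right child.
Visit bay.
At bay: go right to hop.
  At hop: no left child.
  Visit hop.
  At hop: go right to mint.
    At mint: no left child.
    Visit mint.
    At mint: go right to rye.
      At rye: no left child.
      Visit rye.
      At rye: go right to tulip.
        At tulip: no left child.
        Visit tulip.
        At tulip: go right to fir.
          fir is a leaf — visit fir.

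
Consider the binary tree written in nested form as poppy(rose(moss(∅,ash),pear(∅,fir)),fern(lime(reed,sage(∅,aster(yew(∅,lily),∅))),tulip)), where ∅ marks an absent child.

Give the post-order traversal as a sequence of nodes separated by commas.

Post-order visits the left subtree, then the right subtree, then the node.
At poppy: go left to rose.
  At rose: go left to moss.
    At moss: no left child.
    At moss: go right to ash.
      ash is a leaf — visit ash.
    Visit moss.
  At rose: go right to pear.
    At pear: no left child.
    At pear: go right to fir.
      fir is a leaf — visit fir.
    Visit pear.
  Visit rose.
At poppy: go right to fern.
  At fern: go left to lime.
    At lime: go left to reed.
      reed is a leaf — visit reed.
    At lime: go right to sage.
      At sage: no left child.
      At sage: go right to aster.
        At aster: go left to yew.
          At yew: no left child.
          At yew: go right to lily.
            lily is a leaf — visit lily.
          Visit yew.
        At aster: no right child.
        Visit aster.
      Visit sage.
    Visit lime.
  At fern: go right to tulip.
    tulip is a leaf — visit tulip.
  Visit fern.
Visit poppy.

ash, moss, fir, pear, rose, reed, lily, yew, aster, sage, lime, tulip, fern, poppy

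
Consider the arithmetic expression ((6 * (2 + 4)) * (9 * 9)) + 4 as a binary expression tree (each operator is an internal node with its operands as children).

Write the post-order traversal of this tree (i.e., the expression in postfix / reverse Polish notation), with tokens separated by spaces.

6 2 4 + * 9 9 * * 4 +

Post-order on an expression tree gives postfix notation: for each operator, emit left operand, right operand, then the operator.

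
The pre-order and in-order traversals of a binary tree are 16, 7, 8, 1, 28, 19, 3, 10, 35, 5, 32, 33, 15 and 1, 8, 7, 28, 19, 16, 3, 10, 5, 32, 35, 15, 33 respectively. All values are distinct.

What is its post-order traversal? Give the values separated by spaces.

1 8 19 28 7 32 5 15 33 35 10 3 16

The first element of pre-order is the root; it splits in-order into left and right subtrees.
Root 16: left subtree has 5 nodes {1, 8, 7, 28, 19}, right has 7 {3, 10, 5, 32, 35, 15, 33}.
  Root 7: left subtree has 2 nodes {1, 8}, right has 2 {28, 19}.
    Root 8: left subtree has 1 node {1}, right has 0 { }.
    Root 28: left subtree has 0 nodes { }, right has 1 {19}.
  Root 3: left subtree has 0 nodes { }, right has 6 {10, 5, 32, 35, 15, 33}.
    Root 10: left subtree has 0 nodes { }, right has 5 {5, 32, 35, 15, 33}.
      Root 35: left subtree has 2 nodes {5, 32}, right has 2 {15, 33}.
        Root 5: left subtree has 0 nodes { }, right has 1 {32}.
        Root 33: left subtree has 1 node {15}, right has 0 { }.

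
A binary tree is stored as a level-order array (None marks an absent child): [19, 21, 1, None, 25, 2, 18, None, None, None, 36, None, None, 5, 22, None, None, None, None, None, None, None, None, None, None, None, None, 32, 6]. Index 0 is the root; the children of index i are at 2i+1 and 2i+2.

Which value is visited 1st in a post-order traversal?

36

Post-order visits the left subtree, then the right subtree, then the node.
At 19: go left to 21.
  At 21: no left child.
  At 21: go right to 25.
    At 25: no left child.
    At 25: go right to 36.
      36 is a leaf — visit 36.
    Visit 25.
  Visit 21.
At 19: go right to 1.
  At 1: go left to 2.
    2 is a leaf — visit 2.
  At 1: go right to 18.
    At 18: go left to 5.
      At 5: go left to 32.
        32 is a leaf — visit 32.
      At 5: go right to 6.
        6 is a leaf — visit 6.
      Visit 5.
    At 18: go right to 22.
      22 is a leaf — visit 22.
    Visit 18.
  Visit 1.
Visit 19.
Full post-order sequence: 36, 25, 21, 2, 32, 6, 5, 22, 18, 1, 19.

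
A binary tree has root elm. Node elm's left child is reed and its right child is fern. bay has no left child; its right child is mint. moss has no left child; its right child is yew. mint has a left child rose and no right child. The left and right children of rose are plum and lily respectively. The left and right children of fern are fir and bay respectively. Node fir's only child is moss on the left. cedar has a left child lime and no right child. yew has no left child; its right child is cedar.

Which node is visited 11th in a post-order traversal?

bay

Post-order visits the left subtree, then the right subtree, then the node.
At elm: go left to reed.
  reed is a leaf — visit reed.
At elm: go right to fern.
  At fern: go left to fir.
    At fir: go left to moss.
      At moss: no left child.
      At moss: go right to yew.
        At yew: no left child.
        At yew: go right to cedar.
          At cedar: go left to lime.
            lime is a leaf — visit lime.
          At cedar: no right child.
          Visit cedar.
        Visit yew.
      Visit moss.
    At fir: no right child.
    Visit fir.
  At fern: go right to bay.
    At bay: no left child.
    At bay: go right to mint.
      At mint: go left to rose.
        At rose: go left to plum.
          plum is a leaf — visit plum.
        At rose: go right to lily.
          lily is a leaf — visit lily.
        Visit rose.
      At mint: no right child.
      Visit mint.
    Visit bay.
  Visit fern.
Visit elm.
Full post-order sequence: reed, lime, cedar, yew, moss, fir, plum, lily, rose, mint, bay, fern, elm.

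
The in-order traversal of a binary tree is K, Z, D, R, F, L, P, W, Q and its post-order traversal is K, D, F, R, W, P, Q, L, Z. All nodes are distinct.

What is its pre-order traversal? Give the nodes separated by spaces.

The last element of post-order is the root; it splits in-order into left and right subtrees.
Root Z: left subtree has 1 node {K}, right has 7 {D, R, F, L, P, W, Q}.
  Root L: left subtree has 3 nodes {D, R, F}, right has 3 {P, W, Q}.
    Root R: left subtree has 1 node {D}, right has 1 {F}.
    Root Q: left subtree has 2 nodes {P, W}, right has 0 { }.
      Root P: left subtree has 0 nodes { }, right has 1 {W}.

Z K L R D F Q P W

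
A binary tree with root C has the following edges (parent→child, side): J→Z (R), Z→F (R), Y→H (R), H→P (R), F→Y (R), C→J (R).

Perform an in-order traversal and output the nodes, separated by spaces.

In-order visits the left subtree, then the node, then the right subtree.
At C: no left child.
Visit C.
At C: go right to J.
  At J: no left child.
  Visit J.
  At J: go right to Z.
    At Z: no left child.
    Visit Z.
    At Z: go right to F.
      At F: no left child.
      Visit F.
      At F: go right to Y.
        At Y: no left child.
        Visit Y.
        At Y: go right to H.
          At H: no left child.
          Visit H.
          At H: go right to P.
            P is a leaf — visit P.

C J Z F Y H P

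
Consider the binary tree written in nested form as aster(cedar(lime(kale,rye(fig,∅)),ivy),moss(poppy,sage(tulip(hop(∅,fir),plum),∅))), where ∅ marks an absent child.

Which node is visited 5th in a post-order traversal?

ivy

Post-order visits the left subtree, then the right subtree, then the node.
At aster: go left to cedar.
  At cedar: go left to lime.
    At lime: go left to kale.
      kale is a leaf — visit kale.
    At lime: go right to rye.
      At rye: go left to fig.
        fig is a leaf — visit fig.
      At rye: no right child.
      Visit rye.
    Visit lime.
  At cedar: go right to ivy.
    ivy is a leaf — visit ivy.
  Visit cedar.
At aster: go right to moss.
  At moss: go left to poppy.
    poppy is a leaf — visit poppy.
  At moss: go right to sage.
    At sage: go left to tulip.
      At tulip: go left to hop.
        At hop: no left child.
        At hop: go right to fir.
          fir is a leaf — visit fir.
        Visit hop.
      At tulip: go right to plum.
        plum is a leaf — visit plum.
      Visit tulip.
    At sage: no right child.
    Visit sage.
  Visit moss.
Visit aster.
Full post-order sequence: kale, fig, rye, lime, ivy, cedar, poppy, fir, hop, plum, tulip, sage, moss, aster.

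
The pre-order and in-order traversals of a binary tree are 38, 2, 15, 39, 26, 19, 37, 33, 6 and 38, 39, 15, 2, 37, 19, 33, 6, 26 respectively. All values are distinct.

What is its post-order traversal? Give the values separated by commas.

The first element of pre-order is the root; it splits in-order into left and right subtrees.
Root 38: left subtree has 0 nodes { }, right has 8 {39, 15, 2, 37, 19, 33, 6, 26}.
  Root 2: left subtree has 2 nodes {39, 15}, right has 5 {37, 19, 33, 6, 26}.
    Root 15: left subtree has 1 node {39}, right has 0 { }.
    Root 26: left subtree has 4 nodes {37, 19, 33, 6}, right has 0 { }.
      Root 19: left subtree has 1 node {37}, right has 2 {33, 6}.
        Root 33: left subtree has 0 nodes { }, right has 1 {6}.

39, 15, 37, 6, 33, 19, 26, 2, 38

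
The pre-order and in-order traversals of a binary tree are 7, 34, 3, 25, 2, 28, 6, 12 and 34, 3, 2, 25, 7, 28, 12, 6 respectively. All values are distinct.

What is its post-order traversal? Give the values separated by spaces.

The first element of pre-order is the root; it splits in-order into left and right subtrees.
Root 7: left subtree has 4 nodes {34, 3, 2, 25}, right has 3 {28, 12, 6}.
  Root 34: left subtree has 0 nodes { }, right has 3 {3, 2, 25}.
    Root 3: left subtree has 0 nodes { }, right has 2 {2, 25}.
      Root 25: left subtree has 1 node {2}, right has 0 { }.
  Root 28: left subtree has 0 nodes { }, right has 2 {12, 6}.
    Root 6: left subtree has 1 node {12}, right has 0 { }.

2 25 3 34 12 6 28 7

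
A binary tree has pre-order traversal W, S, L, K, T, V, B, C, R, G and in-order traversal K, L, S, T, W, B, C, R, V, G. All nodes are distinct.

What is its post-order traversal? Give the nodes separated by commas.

The first element of pre-order is the root; it splits in-order into left and right subtrees.
Root W: left subtree has 4 nodes {K, L, S, T}, right has 5 {B, C, R, V, G}.
  Root S: left subtree has 2 nodes {K, L}, right has 1 {T}.
    Root L: left subtree has 1 node {K}, right has 0 { }.
  Root V: left subtree has 3 nodes {B, C, R}, right has 1 {G}.
    Root B: left subtree has 0 nodes { }, right has 2 {C, R}.
      Root C: left subtree has 0 nodes { }, right has 1 {R}.

K, L, T, S, R, C, B, G, V, W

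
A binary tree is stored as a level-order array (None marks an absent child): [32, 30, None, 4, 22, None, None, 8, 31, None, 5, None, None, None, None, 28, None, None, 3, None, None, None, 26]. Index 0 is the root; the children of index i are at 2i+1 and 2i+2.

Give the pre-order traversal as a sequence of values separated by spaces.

32 30 4 8 28 31 3 22 5 26

Pre-order visits the node, then its left subtree, then its right subtree.
Visit 32.
At 32: go left to 30.
  Visit 30.
  At 30: go left to 4.
    Visit 4.
    At 4: go left to 8.
      Visit 8.
      At 8: go left to 28.
        28 is a leaf — visit 28.
      At 8: no right child.
    At 4: go right to 31.
      Visit 31.
      At 31: no left child.
      At 31: go right to 3.
        3 is a leaf — visit 3.
  At 30: go right to 22.
    Visit 22.
    At 22: no left child.
    At 22: go right to 5.
      Visit 5.
      At 5: no left child.
      At 5: go right to 26.
        26 is a leaf — visit 26.
At 32: no right child.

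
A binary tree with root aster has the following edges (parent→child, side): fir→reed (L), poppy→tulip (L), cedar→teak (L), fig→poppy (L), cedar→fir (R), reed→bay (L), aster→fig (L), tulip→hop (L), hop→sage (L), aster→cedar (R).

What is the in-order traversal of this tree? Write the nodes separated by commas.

sage, hop, tulip, poppy, fig, aster, teak, cedar, bay, reed, fir

In-order visits the left subtree, then the node, then the right subtree.
At aster: go left to fig.
  At fig: go left to poppy.
    At poppy: go left to tulip.
      At tulip: go left to hop.
        At hop: go left to sage.
          sage is a leaf — visit sage.
        Visit hop.
        At hop: no right child.
      Visit tulip.
      At tulip: no right child.
    Visit poppy.
    At poppy: no right child.
  Visit fig.
  At fig: no right child.
Visit aster.
At aster: go right to cedar.
  At cedar: go left to teak.
    teak is a leaf — visit teak.
  Visit cedar.
  At cedar: go right to fir.
    At fir: go left to reed.
      At reed: go left to bay.
        bay is a leaf — visit bay.
      Visit reed.
      At reed: no right child.
    Visit fir.
    At fir: no right child.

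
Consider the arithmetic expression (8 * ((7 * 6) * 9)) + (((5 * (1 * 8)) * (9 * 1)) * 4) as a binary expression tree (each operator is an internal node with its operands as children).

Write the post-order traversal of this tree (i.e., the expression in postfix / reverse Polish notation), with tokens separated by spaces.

8 7 6 * 9 * * 5 1 8 * * 9 1 * * 4 * +

Post-order on an expression tree gives postfix notation: for each operator, emit left operand, right operand, then the operator.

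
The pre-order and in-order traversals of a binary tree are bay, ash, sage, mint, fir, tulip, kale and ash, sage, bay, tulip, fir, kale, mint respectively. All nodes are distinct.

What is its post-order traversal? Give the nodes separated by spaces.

sage ash tulip kale fir mint bay

The first element of pre-order is the root; it splits in-order into left and right subtrees.
Root bay: left subtree has 2 nodes {ash, sage}, right has 4 {tulip, fir, kale, mint}.
  Root ash: left subtree has 0 nodes { }, right has 1 {sage}.
  Root mint: left subtree has 3 nodes {tulip, fir, kale}, right has 0 { }.
    Root fir: left subtree has 1 node {tulip}, right has 1 {kale}.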